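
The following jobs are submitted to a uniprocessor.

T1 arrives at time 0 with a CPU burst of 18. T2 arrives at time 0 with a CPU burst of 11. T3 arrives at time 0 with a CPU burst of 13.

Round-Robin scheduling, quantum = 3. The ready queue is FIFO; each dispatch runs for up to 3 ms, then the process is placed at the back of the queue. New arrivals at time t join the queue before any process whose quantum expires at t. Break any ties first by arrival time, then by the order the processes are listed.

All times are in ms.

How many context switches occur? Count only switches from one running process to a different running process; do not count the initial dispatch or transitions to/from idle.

14

Gantt: | T1 0-3 | T2 3-6 | T3 6-9 | T1 9-12 | T2 12-15 | T3 15-18 | T1 18-21 | T2 21-24 | T3 24-27 | T1 27-30 | T2 30-32 | T3 32-35 | T1 35-38 | T3 38-39 | T1 39-42 |
Completion: T1=42  T2=32  T3=39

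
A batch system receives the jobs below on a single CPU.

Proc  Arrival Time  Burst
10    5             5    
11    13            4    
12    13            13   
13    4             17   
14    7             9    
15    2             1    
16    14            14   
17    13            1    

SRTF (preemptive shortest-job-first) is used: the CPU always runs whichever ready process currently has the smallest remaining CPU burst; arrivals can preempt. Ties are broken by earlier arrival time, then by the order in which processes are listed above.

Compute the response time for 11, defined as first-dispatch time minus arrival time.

Schedule: | idle 0-2 | 15 2-3 | idle 3-4 | 13 4-5 | 10 5-10 | 14 10-13 | 17 13-14 | 11 14-18 | 14 18-24 | 12 24-37 | 16 37-51 | 13 51-67 |
Completion: 10=10  11=18  12=37  13=67  14=24  15=3  16=51  17=14
Response(11) = first start − arrival = 14 − 13 = 1

1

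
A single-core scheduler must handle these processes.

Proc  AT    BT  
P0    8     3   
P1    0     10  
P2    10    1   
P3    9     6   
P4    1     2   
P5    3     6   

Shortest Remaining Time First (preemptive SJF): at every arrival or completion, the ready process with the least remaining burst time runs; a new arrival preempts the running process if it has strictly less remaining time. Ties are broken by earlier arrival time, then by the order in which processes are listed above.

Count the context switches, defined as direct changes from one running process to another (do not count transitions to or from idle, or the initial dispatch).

7

Gantt: | P1 0-1 | P4 1-3 | P5 3-9 | P0 9-10 | P2 10-11 | P0 11-13 | P3 13-19 | P1 19-28 |
Completion: P0=13  P1=28  P2=11  P3=19  P4=3  P5=9
Turnaround (C−A): P0=5  P1=28  P2=1  P3=10  P4=2  P5=6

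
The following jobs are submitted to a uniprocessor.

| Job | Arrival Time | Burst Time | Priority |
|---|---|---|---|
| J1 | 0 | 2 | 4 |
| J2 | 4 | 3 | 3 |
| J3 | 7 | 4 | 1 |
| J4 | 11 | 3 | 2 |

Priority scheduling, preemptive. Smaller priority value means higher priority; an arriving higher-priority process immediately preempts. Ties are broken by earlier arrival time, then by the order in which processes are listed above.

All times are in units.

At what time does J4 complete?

14

Schedule: | J1 0-2 | idle 2-4 | J2 4-7 | J3 7-11 | J4 11-14 |
Completion: J1=2  J2=7  J3=11  J4=14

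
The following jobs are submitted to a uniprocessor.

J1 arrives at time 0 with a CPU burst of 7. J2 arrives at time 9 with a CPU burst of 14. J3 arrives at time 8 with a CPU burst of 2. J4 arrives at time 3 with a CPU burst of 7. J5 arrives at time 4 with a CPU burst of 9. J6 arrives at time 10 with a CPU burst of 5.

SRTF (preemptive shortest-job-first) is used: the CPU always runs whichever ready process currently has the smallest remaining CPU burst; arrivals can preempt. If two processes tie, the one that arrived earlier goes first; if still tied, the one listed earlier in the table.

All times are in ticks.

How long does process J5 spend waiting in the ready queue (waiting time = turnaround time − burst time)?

Gantt: | J1 0-7 | J4 7-8 | J3 8-10 | J6 10-15 | J4 15-21 | J5 21-30 | J2 30-44 |
Completion: J1=7  J2=44  J3=10  J4=21  J5=30  J6=15
Turnaround (C−A): J1=7  J2=35  J3=2  J4=18  J5=26  J6=5
Waiting(J5) = turnaround − burst = 26 − 9 = 17

17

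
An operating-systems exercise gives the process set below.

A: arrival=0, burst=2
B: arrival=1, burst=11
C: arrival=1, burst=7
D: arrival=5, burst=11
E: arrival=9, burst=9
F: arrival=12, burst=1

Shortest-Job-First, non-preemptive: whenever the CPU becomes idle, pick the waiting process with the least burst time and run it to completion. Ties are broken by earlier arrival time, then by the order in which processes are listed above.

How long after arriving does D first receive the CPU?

Timeline: | A 0-2 | C 2-9 | E 9-18 | F 18-19 | B 19-30 | D 30-41 |
Completion: A=2  B=30  C=9  D=41  E=18  F=19
Response(D) = first start − arrival = 30 − 5 = 25

25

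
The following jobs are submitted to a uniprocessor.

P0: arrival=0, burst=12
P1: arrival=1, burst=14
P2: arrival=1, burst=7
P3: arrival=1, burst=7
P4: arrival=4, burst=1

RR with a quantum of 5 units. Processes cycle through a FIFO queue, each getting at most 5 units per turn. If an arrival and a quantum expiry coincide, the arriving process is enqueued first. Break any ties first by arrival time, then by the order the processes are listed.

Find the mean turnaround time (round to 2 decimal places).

Timeline: | P0 0-5 | P1 5-10 | P2 10-15 | P3 15-20 | P4 20-21 | P0 21-26 | P1 26-31 | P2 31-33 | P3 33-35 | P0 35-37 | P1 37-41 |
Completion: P0=37  P1=41  P2=33  P3=35  P4=21
Turnaround times: P0=37, P1=40, P2=32, P3=34, P4=17
Average turnaround = (37+40+32+34+17) / 5 = 160/5 = 32.00

32.00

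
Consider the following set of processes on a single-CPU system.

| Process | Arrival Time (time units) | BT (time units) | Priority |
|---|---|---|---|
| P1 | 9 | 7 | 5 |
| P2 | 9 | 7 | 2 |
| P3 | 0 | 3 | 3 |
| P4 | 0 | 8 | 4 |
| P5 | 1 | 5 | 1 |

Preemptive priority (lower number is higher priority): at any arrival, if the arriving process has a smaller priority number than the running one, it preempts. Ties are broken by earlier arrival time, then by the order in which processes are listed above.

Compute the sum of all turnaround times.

64

Gantt: | P3 0-1 | P5 1-6 | P3 6-8 | P4 8-9 | P2 9-16 | P4 16-23 | P1 23-30 |
Completion: P1=30  P2=16  P3=8  P4=23  P5=6
Turnaround = completion − arrival: P1=21, P2=7, P3=8, P4=23, P5=5
Total turnaround = 21 + 7 + 8 + 23 + 5 = 64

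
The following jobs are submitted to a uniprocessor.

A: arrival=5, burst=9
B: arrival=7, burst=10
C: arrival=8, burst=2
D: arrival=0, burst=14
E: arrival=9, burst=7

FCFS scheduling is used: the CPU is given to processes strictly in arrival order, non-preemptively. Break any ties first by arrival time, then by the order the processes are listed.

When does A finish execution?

Gantt: | D 0-14 | A 14-23 | B 23-33 | C 33-35 | E 35-42 |
Completion: A=23  B=33  C=35  D=14  E=42

23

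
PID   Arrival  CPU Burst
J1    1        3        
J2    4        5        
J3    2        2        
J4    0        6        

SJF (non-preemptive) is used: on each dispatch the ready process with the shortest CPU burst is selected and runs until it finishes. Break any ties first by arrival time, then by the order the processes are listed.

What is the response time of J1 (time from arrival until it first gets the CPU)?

7

Schedule: | J4 0-6 | J3 6-8 | J1 8-11 | J2 11-16 |
Completion: J1=11  J2=16  J3=8  J4=6
Turnaround (C−A): J1=10  J2=12  J3=6  J4=6
Response(J1) = first start − arrival = 8 − 1 = 7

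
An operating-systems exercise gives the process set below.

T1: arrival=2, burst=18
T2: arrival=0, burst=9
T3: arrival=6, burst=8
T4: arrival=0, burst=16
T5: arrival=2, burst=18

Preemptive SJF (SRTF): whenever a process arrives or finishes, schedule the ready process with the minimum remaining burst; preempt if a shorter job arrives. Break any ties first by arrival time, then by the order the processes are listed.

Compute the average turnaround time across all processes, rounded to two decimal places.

Gantt: | T2 0-9 | T3 9-17 | T4 17-33 | T1 33-51 | T5 51-69 |
Completion: T1=51  T2=9  T3=17  T4=33  T5=69
Turnaround (C−A): T1=49  T2=9  T3=11  T4=33  T5=67
Turnaround times: T1=49, T2=9, T3=11, T4=33, T5=67
Average turnaround = (49+9+11+33+67) / 5 = 169/5 = 33.80

33.80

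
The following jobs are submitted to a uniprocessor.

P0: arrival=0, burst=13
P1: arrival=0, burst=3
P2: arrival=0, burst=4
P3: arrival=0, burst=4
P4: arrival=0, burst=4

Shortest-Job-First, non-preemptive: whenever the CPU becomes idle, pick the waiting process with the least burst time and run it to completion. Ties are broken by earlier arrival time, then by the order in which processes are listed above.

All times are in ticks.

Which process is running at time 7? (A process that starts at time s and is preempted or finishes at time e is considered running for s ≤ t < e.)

P3

Timeline: | P1 0-3 | P2 3-7 | P3 7-11 | P4 11-15 | P0 15-28 |
Completion: P0=28  P1=3  P2=7  P3=11  P4=15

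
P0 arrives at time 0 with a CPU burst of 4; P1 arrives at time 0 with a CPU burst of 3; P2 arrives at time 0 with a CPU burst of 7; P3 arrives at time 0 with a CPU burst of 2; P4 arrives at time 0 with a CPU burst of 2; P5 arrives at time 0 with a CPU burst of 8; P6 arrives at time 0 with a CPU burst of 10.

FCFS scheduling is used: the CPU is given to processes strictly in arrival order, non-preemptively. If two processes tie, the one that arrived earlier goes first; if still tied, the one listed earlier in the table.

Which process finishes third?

P2

Timeline: | P0 0-4 | P1 4-7 | P2 7-14 | P3 14-16 | P4 16-18 | P5 18-26 | P6 26-36 |
Completion: P0=4  P1=7  P2=14  P3=16  P4=18  P5=26  P6=36
Finish order: P0 → P1 → P2 → P3 → P4 → P5 → P6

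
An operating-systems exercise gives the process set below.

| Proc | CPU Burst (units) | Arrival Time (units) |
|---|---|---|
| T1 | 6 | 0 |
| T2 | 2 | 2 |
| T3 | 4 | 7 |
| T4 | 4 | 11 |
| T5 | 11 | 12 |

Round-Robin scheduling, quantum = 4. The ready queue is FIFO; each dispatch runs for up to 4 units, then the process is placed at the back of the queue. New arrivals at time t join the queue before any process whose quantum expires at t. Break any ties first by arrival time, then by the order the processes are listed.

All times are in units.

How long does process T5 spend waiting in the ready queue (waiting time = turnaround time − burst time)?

4

Timeline: | T1 0-4 | T2 4-6 | T1 6-8 | T3 8-12 | T4 12-16 | T5 16-27 |
Completion: T1=8  T2=6  T3=12  T4=16  T5=27
Waiting(T5) = turnaround − burst = 15 − 11 = 4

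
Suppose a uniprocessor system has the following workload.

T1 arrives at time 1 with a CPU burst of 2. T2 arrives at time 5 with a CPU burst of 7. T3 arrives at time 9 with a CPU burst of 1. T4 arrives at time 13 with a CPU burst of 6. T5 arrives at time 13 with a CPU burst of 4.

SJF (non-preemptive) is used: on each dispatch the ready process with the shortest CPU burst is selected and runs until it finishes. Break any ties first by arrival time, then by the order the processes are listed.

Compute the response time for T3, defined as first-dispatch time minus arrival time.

3

Timeline: | idle 0-1 | T1 1-3 | idle 3-5 | T2 5-12 | T3 12-13 | T5 13-17 | T4 17-23 |
Completion: T1=3  T2=12  T3=13  T4=23  T5=17
Response(T3) = first start − arrival = 12 − 9 = 3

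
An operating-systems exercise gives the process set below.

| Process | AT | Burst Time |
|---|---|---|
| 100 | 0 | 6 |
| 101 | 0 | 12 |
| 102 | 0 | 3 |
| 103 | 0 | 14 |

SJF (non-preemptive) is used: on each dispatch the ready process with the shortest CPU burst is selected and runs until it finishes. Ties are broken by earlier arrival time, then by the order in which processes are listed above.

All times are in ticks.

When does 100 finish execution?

9

Gantt: | 102 0-3 | 100 3-9 | 101 9-21 | 103 21-35 |
Completion: 100=9  101=21  102=3  103=35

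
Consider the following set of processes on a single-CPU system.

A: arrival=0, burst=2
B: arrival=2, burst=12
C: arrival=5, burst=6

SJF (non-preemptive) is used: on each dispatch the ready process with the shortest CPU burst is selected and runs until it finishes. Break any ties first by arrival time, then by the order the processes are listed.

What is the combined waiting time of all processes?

Gantt: | A 0-2 | B 2-14 | C 14-20 |
Completion: A=2  B=14  C=20
Turnaround (C−A): A=2  B=12  C=15
Waiting = turnaround − burst: A=0, B=0, C=9
Total waiting = 0 + 0 + 9 = 9

9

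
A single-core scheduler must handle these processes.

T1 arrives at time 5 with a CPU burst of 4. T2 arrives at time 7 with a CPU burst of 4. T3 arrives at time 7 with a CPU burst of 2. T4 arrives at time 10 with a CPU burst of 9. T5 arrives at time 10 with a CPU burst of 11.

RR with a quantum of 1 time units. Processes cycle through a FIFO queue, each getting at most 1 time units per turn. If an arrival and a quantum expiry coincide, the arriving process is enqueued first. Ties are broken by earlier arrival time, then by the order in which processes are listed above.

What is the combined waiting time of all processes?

Timeline: | idle 0-5 | T1 5-7 | T2 7-8 | T3 8-9 | T1 9-10 | T2 10-11 | T3 11-12 | T4 12-13 | T5 13-14 | T1 14-15 | T2 15-16 | T4 16-17 | T5 17-18 | T2 18-19 | T4 19-20 | T5 20-21 | T4 21-22 | T5 22-23 | T4 23-24 | T5 24-25 | T4 25-26 | T5 26-27 | T4 27-28 | T5 28-29 | T4 29-30 | T5 30-31 | T4 31-32 | T5 32-35 |
Completion: T1=15  T2=19  T3=12  T4=32  T5=35
Turnaround (C−A): T1=10  T2=12  T3=5  T4=22  T5=25
Waiting = turnaround − burst: T1=6, T2=8, T3=3, T4=13, T5=14
Total waiting = 6 + 8 + 3 + 13 + 14 = 44

44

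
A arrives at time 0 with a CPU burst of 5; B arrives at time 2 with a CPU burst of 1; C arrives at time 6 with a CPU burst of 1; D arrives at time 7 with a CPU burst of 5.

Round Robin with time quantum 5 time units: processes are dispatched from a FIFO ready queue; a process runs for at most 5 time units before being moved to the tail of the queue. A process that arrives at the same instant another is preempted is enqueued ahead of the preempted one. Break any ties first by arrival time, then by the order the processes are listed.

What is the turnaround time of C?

Timeline: | A 0-5 | B 5-6 | C 6-7 | D 7-12 |
Completion: A=5  B=6  C=7  D=12
Turnaround (C−A): A=5  B=4  C=1  D=5
Turnaround(C) = completion − arrival = 7 − 6 = 1

1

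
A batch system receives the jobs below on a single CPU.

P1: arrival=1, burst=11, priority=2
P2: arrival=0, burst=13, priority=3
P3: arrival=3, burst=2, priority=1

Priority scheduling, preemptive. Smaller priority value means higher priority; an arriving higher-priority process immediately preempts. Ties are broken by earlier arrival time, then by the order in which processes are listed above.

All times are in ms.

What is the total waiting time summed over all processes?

Timeline: | P2 0-1 | P1 1-3 | P3 3-5 | P1 5-14 | P2 14-26 |
Completion: P1=14  P2=26  P3=5
Turnaround (C−A): P1=13  P2=26  P3=2
Waiting = turnaround − burst: P1=2, P2=13, P3=0
Total waiting = 2 + 13 + 0 = 15

15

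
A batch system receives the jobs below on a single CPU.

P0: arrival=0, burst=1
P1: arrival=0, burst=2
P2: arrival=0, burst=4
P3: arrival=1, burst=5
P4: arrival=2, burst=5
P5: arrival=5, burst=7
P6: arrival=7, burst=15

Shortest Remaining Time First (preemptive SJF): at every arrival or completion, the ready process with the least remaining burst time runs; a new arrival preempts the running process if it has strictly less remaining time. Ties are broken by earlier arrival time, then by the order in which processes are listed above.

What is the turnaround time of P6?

32

Schedule: | P0 0-1 | P1 1-3 | P2 3-7 | P3 7-12 | P4 12-17 | P5 17-24 | P6 24-39 |
Completion: P0=1  P1=3  P2=7  P3=12  P4=17  P5=24  P6=39
Turnaround (C−A): P0=1  P1=3  P2=7  P3=11  P4=15  P5=19  P6=32
Turnaround(P6) = completion − arrival = 39 − 7 = 32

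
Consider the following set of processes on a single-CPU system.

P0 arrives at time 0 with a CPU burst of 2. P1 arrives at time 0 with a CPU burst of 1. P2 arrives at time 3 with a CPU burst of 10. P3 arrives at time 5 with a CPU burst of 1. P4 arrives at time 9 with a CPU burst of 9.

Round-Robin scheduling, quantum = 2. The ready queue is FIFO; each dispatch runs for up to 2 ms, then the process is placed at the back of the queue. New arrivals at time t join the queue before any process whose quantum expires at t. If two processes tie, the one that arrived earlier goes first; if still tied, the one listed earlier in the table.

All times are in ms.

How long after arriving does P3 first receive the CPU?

Schedule: | P0 0-2 | P1 2-3 | P2 3-5 | P3 5-6 | P2 6-10 | P4 10-12 | P2 12-14 | P4 14-16 | P2 16-18 | P4 18-23 |
Completion: P0=2  P1=3  P2=18  P3=6  P4=23
Turnaround (C−A): P0=2  P1=3  P2=15  P3=1  P4=14
Response(P3) = first start − arrival = 5 − 5 = 0

0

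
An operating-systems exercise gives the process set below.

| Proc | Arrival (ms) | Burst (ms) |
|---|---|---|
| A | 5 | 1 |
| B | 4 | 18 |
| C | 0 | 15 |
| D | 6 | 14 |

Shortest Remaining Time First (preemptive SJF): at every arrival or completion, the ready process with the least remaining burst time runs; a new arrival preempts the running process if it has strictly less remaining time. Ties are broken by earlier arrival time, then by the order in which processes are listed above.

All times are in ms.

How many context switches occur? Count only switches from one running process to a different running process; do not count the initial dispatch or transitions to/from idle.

4

Timeline: | C 0-5 | A 5-6 | C 6-16 | D 16-30 | B 30-48 |
Completion: A=6  B=48  C=16  D=30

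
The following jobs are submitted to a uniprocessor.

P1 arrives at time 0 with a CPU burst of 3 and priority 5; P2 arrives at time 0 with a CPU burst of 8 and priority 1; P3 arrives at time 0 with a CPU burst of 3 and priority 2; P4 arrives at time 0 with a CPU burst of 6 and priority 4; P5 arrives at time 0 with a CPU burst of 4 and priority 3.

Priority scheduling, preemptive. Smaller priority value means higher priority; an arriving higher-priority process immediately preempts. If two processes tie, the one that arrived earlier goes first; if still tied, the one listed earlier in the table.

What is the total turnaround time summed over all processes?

79

Timeline: | P2 0-8 | P3 8-11 | P5 11-15 | P4 15-21 | P1 21-24 |
Completion: P1=24  P2=8  P3=11  P4=21  P5=15
Turnaround (C−A): P1=24  P2=8  P3=11  P4=21  P5=15
Turnaround = completion − arrival: P1=24, P2=8, P3=11, P4=21, P5=15
Total turnaround = 24 + 8 + 11 + 21 + 15 = 79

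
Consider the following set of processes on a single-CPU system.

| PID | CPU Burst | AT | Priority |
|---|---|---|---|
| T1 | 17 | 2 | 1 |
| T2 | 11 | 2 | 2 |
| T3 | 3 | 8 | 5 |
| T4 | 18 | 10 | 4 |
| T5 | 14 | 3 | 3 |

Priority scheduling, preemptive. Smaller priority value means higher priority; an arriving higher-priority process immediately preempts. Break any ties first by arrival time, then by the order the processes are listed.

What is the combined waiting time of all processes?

Schedule: | idle 0-2 | T1 2-19 | T2 19-30 | T5 30-44 | T4 44-62 | T3 62-65 |
Completion: T1=19  T2=30  T3=65  T4=62  T5=44
Turnaround (C−A): T1=17  T2=28  T3=57  T4=52  T5=41
Waiting = turnaround − burst: T1=0, T2=17, T3=54, T4=34, T5=27
Total waiting = 0 + 17 + 54 + 34 + 27 = 132

132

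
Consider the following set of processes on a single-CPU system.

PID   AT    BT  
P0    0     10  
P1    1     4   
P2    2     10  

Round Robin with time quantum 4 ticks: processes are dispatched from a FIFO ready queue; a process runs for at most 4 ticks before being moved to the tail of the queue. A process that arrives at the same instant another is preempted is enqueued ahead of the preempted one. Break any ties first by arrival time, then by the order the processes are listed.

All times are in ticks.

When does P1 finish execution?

Schedule: | P0 0-4 | P1 4-8 | P2 8-12 | P0 12-16 | P2 16-20 | P0 20-22 | P2 22-24 |
Completion: P0=22  P1=8  P2=24
Turnaround (C−A): P0=22  P1=7  P2=22

8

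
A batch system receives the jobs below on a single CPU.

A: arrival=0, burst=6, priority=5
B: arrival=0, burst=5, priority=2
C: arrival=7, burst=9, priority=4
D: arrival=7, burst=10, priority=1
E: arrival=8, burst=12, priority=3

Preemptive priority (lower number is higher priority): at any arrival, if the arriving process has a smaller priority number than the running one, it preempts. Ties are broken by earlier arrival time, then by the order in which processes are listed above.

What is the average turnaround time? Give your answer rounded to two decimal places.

21.80

Timeline: | B 0-5 | A 5-7 | D 7-17 | E 17-29 | C 29-38 | A 38-42 |
Completion: A=42  B=5  C=38  D=17  E=29
Turnaround (C−A): A=42  B=5  C=31  D=10  E=21
Turnaround times: A=42, B=5, C=31, D=10, E=21
Average turnaround = (42+5+31+10+21) / 5 = 109/5 = 21.80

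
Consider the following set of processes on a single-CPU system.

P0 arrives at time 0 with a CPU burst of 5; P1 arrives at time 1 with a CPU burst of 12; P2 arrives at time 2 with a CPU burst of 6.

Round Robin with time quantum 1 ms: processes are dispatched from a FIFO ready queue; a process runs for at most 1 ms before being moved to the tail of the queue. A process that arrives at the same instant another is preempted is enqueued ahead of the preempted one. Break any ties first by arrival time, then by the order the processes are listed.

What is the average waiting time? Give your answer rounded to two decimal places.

8.67

Gantt: | P0 0-1 | P1 1-2 | P0 2-3 | P2 3-4 | P1 4-5 | P0 5-6 | P2 6-7 | P1 7-8 | P0 8-9 | P2 9-10 | P1 10-11 | P0 11-12 | P2 12-13 | P1 13-14 | P2 14-15 | P1 15-16 | P2 16-17 | P1 17-23 |
Completion: P0=12  P1=23  P2=17
Waiting times: P0=7, P1=10, P2=9
Average waiting = (7+10+9) / 3 = 26/3 = 8.67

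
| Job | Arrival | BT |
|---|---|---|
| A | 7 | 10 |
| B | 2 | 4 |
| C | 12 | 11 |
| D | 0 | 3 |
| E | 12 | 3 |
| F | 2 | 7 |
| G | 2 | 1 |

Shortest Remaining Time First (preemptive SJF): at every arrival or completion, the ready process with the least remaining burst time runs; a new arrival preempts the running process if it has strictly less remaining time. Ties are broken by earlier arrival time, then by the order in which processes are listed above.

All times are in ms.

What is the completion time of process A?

Gantt: | D 0-3 | G 3-4 | B 4-8 | F 8-15 | E 15-18 | A 18-28 | C 28-39 |
Completion: A=28  B=8  C=39  D=3  E=18  F=15  G=4
Turnaround (C−A): A=21  B=6  C=27  D=3  E=6  F=13  G=2

28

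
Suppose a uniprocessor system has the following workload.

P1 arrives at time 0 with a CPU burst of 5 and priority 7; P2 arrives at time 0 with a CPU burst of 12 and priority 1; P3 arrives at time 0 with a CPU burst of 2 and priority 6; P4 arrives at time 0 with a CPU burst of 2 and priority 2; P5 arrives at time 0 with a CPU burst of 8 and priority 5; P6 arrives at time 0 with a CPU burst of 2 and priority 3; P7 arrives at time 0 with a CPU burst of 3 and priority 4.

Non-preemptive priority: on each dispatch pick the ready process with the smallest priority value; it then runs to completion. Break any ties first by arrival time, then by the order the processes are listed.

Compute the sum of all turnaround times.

Gantt: | P2 0-12 | P4 12-14 | P6 14-16 | P7 16-19 | P5 19-27 | P3 27-29 | P1 29-34 |
Completion: P1=34  P2=12  P3=29  P4=14  P5=27  P6=16  P7=19
Turnaround = completion − arrival: P1=34, P2=12, P3=29, P4=14, P5=27, P6=16, P7=19
Total turnaround = 34 + 12 + 29 + 14 + 27 + 16 + 19 = 151

151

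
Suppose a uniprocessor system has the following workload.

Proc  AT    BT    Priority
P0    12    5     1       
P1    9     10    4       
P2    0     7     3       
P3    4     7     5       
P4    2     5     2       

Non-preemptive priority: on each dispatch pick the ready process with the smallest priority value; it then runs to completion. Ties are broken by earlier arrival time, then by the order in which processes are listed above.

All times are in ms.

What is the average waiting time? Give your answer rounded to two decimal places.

7.20

Timeline: | P2 0-7 | P4 7-12 | P0 12-17 | P1 17-27 | P3 27-34 |
Completion: P0=17  P1=27  P2=7  P3=34  P4=12
Waiting times: P0=0, P1=8, P2=0, P3=23, P4=5
Average waiting = (0+8+0+23+5) / 5 = 36/5 = 7.20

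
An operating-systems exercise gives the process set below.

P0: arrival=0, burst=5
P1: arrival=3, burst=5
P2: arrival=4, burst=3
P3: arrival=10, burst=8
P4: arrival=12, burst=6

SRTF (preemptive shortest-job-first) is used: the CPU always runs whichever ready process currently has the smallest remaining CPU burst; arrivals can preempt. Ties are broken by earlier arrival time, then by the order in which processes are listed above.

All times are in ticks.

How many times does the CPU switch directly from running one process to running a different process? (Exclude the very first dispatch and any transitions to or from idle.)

Schedule: | P0 0-5 | P2 5-8 | P1 8-13 | P4 13-19 | P3 19-27 |
Completion: P0=5  P1=13  P2=8  P3=27  P4=19

4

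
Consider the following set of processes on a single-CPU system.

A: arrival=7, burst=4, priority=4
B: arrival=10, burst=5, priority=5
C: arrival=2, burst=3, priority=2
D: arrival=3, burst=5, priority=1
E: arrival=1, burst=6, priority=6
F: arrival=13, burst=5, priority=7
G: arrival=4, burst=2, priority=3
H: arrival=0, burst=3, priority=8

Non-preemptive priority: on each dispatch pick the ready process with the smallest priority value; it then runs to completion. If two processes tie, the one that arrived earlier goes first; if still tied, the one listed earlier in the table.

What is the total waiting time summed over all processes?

Gantt: | H 0-3 | D 3-8 | C 8-11 | G 11-13 | A 13-17 | B 17-22 | E 22-28 | F 28-33 |
Completion: A=17  B=22  C=11  D=8  E=28  F=33  G=13  H=3
Turnaround (C−A): A=10  B=12  C=9  D=5  E=27  F=20  G=9  H=3
Waiting = turnaround − burst: A=6, B=7, C=6, D=0, E=21, F=15, G=7, H=0
Total waiting = 6 + 7 + 6 + 0 + 21 + 15 + 7 + 0 = 62

62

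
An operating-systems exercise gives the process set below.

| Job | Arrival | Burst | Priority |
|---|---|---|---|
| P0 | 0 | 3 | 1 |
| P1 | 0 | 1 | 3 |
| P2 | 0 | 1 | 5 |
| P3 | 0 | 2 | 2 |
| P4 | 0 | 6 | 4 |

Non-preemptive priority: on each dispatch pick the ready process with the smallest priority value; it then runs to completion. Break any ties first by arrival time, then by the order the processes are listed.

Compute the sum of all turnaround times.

Timeline: | P0 0-3 | P3 3-5 | P1 5-6 | P4 6-12 | P2 12-13 |
Completion: P0=3  P1=6  P2=13  P3=5  P4=12
Turnaround (C−A): P0=3  P1=6  P2=13  P3=5  P4=12
Turnaround = completion − arrival: P0=3, P1=6, P2=13, P3=5, P4=12
Total turnaround = 3 + 6 + 13 + 5 + 12 = 39

39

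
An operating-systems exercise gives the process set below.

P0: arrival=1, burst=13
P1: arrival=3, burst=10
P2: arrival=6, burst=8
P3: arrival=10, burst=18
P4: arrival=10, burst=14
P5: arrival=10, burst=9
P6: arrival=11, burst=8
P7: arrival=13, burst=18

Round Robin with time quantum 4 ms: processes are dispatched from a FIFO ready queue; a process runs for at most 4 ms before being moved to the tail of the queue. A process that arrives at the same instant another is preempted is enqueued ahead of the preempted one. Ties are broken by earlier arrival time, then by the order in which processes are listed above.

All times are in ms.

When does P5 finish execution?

Schedule: | idle 0-1 | P0 1-5 | P1 5-9 | P0 9-13 | P2 13-17 | P1 17-21 | P3 21-25 | P4 25-29 | P5 29-33 | P6 33-37 | P7 37-41 | P0 41-45 | P2 45-49 | P1 49-51 | P3 51-55 | P4 55-59 | P5 59-63 | P6 63-67 | P7 67-71 | P0 71-72 | P3 72-76 | P4 76-80 | P5 80-81 | P7 81-85 | P3 85-89 | P4 89-91 | P7 91-95 | P3 95-97 | P7 97-99 |
Completion: P0=72  P1=51  P2=49  P3=97  P4=91  P5=81  P6=67  P7=99

81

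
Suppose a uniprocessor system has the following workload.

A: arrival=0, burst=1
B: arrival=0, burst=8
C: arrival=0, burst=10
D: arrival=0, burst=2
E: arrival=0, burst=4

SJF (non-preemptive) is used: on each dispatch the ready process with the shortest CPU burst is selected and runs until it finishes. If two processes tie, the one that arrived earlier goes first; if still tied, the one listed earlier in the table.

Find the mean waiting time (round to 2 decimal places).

5.20

Schedule: | A 0-1 | D 1-3 | E 3-7 | B 7-15 | C 15-25 |
Completion: A=1  B=15  C=25  D=3  E=7
Turnaround (C−A): A=1  B=15  C=25  D=3  E=7
Waiting times: A=0, B=7, C=15, D=1, E=3
Average waiting = (0+7+15+1+3) / 5 = 26/5 = 5.20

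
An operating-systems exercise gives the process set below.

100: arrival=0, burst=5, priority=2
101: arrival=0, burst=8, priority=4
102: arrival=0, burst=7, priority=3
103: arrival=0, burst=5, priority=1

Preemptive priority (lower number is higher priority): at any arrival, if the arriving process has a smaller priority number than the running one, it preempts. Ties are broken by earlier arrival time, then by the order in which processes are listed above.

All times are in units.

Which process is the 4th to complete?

101

Timeline: | 103 0-5 | 100 5-10 | 102 10-17 | 101 17-25 |
Completion: 100=10  101=25  102=17  103=5
Finish order: 103 → 100 → 102 → 101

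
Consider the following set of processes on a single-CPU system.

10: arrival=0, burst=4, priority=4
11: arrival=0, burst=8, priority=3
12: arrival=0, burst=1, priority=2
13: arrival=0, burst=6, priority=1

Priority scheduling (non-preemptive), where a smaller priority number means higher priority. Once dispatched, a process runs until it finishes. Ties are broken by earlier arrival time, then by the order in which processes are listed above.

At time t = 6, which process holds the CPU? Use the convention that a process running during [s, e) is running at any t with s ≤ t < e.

12

Schedule: | 13 0-6 | 12 6-7 | 11 7-15 | 10 15-19 |
Completion: 10=19  11=15  12=7  13=6
Turnaround (C−A): 10=19  11=15  12=7  13=6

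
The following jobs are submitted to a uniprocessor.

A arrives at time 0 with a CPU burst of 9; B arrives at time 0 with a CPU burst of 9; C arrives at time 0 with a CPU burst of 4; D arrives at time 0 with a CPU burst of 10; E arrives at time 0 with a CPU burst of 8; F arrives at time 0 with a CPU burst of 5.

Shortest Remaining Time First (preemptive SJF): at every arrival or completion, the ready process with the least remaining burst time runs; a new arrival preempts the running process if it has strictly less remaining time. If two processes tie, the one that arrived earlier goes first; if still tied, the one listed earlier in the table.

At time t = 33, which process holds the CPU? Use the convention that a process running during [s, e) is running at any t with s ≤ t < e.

Gantt: | C 0-4 | F 4-9 | E 9-17 | A 17-26 | B 26-35 | D 35-45 |
Completion: A=26  B=35  C=4  D=45  E=17  F=9

B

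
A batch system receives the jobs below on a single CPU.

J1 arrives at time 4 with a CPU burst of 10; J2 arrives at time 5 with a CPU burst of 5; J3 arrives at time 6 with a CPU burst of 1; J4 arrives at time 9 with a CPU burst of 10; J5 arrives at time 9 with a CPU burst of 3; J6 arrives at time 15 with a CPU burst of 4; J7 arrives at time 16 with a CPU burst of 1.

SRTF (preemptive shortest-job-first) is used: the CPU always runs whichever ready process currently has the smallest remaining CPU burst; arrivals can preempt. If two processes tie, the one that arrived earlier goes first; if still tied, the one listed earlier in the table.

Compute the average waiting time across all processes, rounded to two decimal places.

5.29

Timeline: | idle 0-4 | J1 4-5 | J2 5-6 | J3 6-7 | J2 7-11 | J5 11-14 | J1 14-15 | J6 15-16 | J7 16-17 | J6 17-20 | J1 20-28 | J4 28-38 |
Completion: J1=28  J2=11  J3=7  J4=38  J5=14  J6=20  J7=17
Waiting times: J1=14, J2=1, J3=0, J4=19, J5=2, J6=1, J7=0
Average waiting = (14+1+0+19+2+1+0) / 7 = 37/7 = 5.29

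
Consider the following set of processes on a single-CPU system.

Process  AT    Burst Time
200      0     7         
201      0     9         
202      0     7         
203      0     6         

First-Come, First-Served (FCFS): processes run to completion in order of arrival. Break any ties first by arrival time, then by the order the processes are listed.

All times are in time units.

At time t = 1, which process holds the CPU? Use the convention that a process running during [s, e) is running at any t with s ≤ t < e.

Schedule: | 200 0-7 | 201 7-16 | 202 16-23 | 203 23-29 |
Completion: 200=7  201=16  202=23  203=29

200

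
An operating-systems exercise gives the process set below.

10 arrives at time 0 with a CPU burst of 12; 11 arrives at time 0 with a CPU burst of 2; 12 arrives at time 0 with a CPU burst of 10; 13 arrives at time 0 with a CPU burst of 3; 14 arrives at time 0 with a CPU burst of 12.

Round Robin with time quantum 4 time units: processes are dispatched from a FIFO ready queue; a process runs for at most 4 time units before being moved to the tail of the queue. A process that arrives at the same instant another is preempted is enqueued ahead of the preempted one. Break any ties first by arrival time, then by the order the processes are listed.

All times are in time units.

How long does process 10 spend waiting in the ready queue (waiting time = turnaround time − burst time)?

21

Schedule: | 10 0-4 | 11 4-6 | 12 6-10 | 13 10-13 | 14 13-17 | 10 17-21 | 12 21-25 | 14 25-29 | 10 29-33 | 12 33-35 | 14 35-39 |
Completion: 10=33  11=6  12=35  13=13  14=39
Waiting(10) = turnaround − burst = 33 − 12 = 21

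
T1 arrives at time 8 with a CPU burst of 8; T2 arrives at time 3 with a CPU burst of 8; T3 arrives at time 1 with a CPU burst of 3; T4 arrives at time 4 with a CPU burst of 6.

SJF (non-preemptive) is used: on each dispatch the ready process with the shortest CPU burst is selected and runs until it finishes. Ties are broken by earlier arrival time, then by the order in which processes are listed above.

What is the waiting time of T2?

7

Timeline: | idle 0-1 | T3 1-4 | T4 4-10 | T2 10-18 | T1 18-26 |
Completion: T1=26  T2=18  T3=4  T4=10
Turnaround (C−A): T1=18  T2=15  T3=3  T4=6
Waiting(T2) = turnaround − burst = 15 − 8 = 7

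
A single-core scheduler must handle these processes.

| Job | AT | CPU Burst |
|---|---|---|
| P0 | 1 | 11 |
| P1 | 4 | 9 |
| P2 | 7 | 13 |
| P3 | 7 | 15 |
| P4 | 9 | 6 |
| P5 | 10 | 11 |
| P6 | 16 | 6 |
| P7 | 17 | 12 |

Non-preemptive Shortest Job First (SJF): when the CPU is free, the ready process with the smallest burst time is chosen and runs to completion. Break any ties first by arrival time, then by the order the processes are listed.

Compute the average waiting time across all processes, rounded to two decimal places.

Gantt: | idle 0-1 | P0 1-12 | P4 12-18 | P6 18-24 | P1 24-33 | P5 33-44 | P7 44-56 | P2 56-69 | P3 69-84 |
Completion: P0=12  P1=33  P2=69  P3=84  P4=18  P5=44  P6=24  P7=56
Turnaround (C−A): P0=11  P1=29  P2=62  P3=77  P4=9  P5=34  P6=8  P7=39
Waiting times: P0=0, P1=20, P2=49, P3=62, P4=3, P5=23, P6=2, P7=27
Average waiting = (0+20+49+62+3+23+2+27) / 8 = 186/8 = 23.25

23.25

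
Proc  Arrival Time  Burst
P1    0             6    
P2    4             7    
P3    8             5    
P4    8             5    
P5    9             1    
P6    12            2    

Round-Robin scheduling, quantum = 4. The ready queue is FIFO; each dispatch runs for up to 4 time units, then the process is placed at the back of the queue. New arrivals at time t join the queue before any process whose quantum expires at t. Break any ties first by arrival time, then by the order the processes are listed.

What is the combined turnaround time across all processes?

Gantt: | P1 0-4 | P2 4-8 | P1 8-10 | P3 10-14 | P4 14-18 | P2 18-21 | P5 21-22 | P6 22-24 | P3 24-25 | P4 25-26 |
Completion: P1=10  P2=21  P3=25  P4=26  P5=22  P6=24
Turnaround = completion − arrival: P1=10, P2=17, P3=17, P4=18, P5=13, P6=12
Total turnaround = 10 + 17 + 17 + 18 + 13 + 12 = 87

87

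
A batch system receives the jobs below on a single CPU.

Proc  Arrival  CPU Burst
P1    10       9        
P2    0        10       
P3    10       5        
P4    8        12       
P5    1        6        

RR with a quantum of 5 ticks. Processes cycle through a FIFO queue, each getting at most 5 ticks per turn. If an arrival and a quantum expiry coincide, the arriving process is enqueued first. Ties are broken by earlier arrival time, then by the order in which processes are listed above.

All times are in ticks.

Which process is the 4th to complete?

Timeline: | P2 0-5 | P5 5-10 | P2 10-15 | P4 15-20 | P1 20-25 | P3 25-30 | P5 30-31 | P4 31-36 | P1 36-40 | P4 40-42 |
Completion: P1=40  P2=15  P3=30  P4=42  P5=31
Finish order: P2 → P3 → P5 → P1 → P4

P1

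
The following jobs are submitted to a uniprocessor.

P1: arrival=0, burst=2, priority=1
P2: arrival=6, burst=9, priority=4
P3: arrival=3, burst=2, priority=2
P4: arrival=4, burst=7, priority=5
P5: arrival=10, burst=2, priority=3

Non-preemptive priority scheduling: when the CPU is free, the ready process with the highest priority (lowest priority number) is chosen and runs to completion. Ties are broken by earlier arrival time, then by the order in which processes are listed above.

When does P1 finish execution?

Schedule: | P1 0-2 | idle 2-3 | P3 3-5 | P4 5-12 | P5 12-14 | P2 14-23 |
Completion: P1=2  P2=23  P3=5  P4=12  P5=14

2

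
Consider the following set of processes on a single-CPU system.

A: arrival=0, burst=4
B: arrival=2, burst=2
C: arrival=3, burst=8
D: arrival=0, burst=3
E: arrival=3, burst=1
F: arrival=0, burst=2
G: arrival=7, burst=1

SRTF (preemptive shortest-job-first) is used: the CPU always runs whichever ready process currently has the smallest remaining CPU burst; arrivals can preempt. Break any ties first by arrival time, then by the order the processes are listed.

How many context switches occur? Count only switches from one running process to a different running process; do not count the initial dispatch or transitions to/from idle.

6

Gantt: | F 0-2 | B 2-4 | E 4-5 | D 5-8 | G 8-9 | A 9-13 | C 13-21 |
Completion: A=13  B=4  C=21  D=8  E=5  F=2  G=9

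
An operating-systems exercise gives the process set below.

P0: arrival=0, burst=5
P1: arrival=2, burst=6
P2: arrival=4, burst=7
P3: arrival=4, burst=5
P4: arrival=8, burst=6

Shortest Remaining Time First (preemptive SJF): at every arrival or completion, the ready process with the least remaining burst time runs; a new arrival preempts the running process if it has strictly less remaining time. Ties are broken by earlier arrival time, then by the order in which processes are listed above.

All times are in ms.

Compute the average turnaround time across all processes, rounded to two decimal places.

12.80

Timeline: | P0 0-5 | P3 5-10 | P1 10-16 | P4 16-22 | P2 22-29 |
Completion: P0=5  P1=16  P2=29  P3=10  P4=22
Turnaround (C−A): P0=5  P1=14  P2=25  P3=6  P4=14
Turnaround times: P0=5, P1=14, P2=25, P3=6, P4=14
Average turnaround = (5+14+25+6+14) / 5 = 64/5 = 12.80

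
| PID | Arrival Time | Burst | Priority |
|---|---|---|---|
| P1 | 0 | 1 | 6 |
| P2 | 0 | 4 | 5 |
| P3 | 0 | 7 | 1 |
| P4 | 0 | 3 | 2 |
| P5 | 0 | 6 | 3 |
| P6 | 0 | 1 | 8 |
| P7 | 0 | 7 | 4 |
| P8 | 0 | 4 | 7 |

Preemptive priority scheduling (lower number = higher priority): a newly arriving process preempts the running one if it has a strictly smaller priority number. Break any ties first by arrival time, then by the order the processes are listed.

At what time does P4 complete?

Schedule: | P3 0-7 | P4 7-10 | P5 10-16 | P7 16-23 | P2 23-27 | P1 27-28 | P8 28-32 | P6 32-33 |
Completion: P1=28  P2=27  P3=7  P4=10  P5=16  P6=33  P7=23  P8=32
Turnaround (C−A): P1=28  P2=27  P3=7  P4=10  P5=16  P6=33  P7=23  P8=32

10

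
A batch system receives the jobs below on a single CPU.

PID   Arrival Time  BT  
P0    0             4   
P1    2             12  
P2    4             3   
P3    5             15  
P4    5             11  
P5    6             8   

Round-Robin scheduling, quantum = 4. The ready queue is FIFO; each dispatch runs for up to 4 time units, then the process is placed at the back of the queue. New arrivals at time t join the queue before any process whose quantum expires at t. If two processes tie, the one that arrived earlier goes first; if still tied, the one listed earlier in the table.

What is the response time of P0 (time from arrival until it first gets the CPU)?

Timeline: | P0 0-4 | P1 4-8 | P2 8-11 | P3 11-15 | P4 15-19 | P5 19-23 | P1 23-27 | P3 27-31 | P4 31-35 | P5 35-39 | P1 39-43 | P3 43-47 | P4 47-50 | P3 50-53 |
Completion: P0=4  P1=43  P2=11  P3=53  P4=50  P5=39
Turnaround (C−A): P0=4  P1=41  P2=7  P3=48  P4=45  P5=33
Response(P0) = first start − arrival = 0 − 0 = 0

0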